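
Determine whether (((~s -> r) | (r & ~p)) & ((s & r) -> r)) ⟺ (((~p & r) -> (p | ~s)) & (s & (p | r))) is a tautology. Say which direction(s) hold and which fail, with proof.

(⇒) fails; (⇐) holds.

(→) This fails. Under p = F, s = T, r = F, the left side is true but the right side is false.

(←) Assume the antecedent. If p is true, the antecedent forces (p = T, s = T, r = F) or (p = T, s = T, r = T), and the consequent holds there. If p is false, the antecedent cannot hold. Either way the consequent holds.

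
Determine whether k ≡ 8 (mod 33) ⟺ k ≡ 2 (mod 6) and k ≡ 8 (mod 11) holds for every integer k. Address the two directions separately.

(⟸) If k ≡ 2 (mod 6) and k ≡ 8 (mod 11), then by the Chinese remainder theorem k ≡ 8 (mod 66). Since 8 ≡ 8 (mod 33) and 33 ∣ 66, we get k ≡ 8 (mod 33).

(⟹) This fails: k = 41 gives 41 ≡ 8 (mod 33) but 41 ≡ 5 (mod 6), so the conjunction on the right does not hold.

Not equivalent: only (⇐) holds.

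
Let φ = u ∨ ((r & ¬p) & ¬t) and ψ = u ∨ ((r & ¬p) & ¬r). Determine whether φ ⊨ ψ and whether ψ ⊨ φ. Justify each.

The forward direction fails; the converse holds.

(→) This fails. Under u = F, p = F, t = F, r = T, the left side is true but the right side is false.

(←) Assume the antecedent. If u is true, u ∨ ((r & ¬p) & ¬t) reduces to true regardless of the other variables. If u is false, the antecedent cannot hold. Either way u ∨ ((r & ¬p) & ¬t) holds.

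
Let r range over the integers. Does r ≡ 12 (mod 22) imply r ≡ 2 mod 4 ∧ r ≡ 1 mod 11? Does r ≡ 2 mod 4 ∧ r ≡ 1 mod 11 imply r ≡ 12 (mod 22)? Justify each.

(⟸) If r ≡ 2 (mod 4) and r ≡ 1 (mod 11), then by the Chinese remainder theorem r ≡ 34 (mod 44). Since 34 ≡ 12 (mod 22) and 22 ∣ 44, we get r ≡ 12 (mod 22).

(⟹) This fails: r = 12 gives 12 ≡ 12 (mod 22) but 12 ≡ 0 (mod 4), so the conjunction on the right does not hold.

Not equivalent: only (⇐) holds.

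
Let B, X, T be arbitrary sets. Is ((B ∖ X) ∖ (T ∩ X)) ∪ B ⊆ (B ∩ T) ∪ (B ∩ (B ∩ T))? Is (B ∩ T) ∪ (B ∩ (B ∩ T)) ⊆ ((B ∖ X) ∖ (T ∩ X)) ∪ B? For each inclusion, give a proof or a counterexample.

(⟹) This inclusion fails. Take B = {1}, X = ∅, T = ∅; then 1 ∈ ((B ∖ X) ∖ (T ∩ X)) ∪ B but 1 ∉ (B ∩ T) ∪ (B ∩ (B ∩ T)).

(⟸) Let x ∈ (B ∩ T) ∪ (B ∩ (B ∩ T)). Then either x ∈ B ∩ T and x ∉ X; or x ∈ B ∩ X ∩ T. In each case x ∈ ((B ∖ X) ∖ (T ∩ X)) ∪ B, so (B ∩ T) ∪ (B ∩ (B ∩ T)) ⊆ ((B ∖ X) ∖ (T ∩ X)) ∪ B.

(⊆) fails; (⊇) holds.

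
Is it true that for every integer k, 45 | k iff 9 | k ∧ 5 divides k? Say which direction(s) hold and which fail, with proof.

Forward direction. If 45 ∣ k, write k = 45q. Since 45 = 5·9, k = 9·(5q), so 9 ∣ k; and since 45 = 9·5, k = 5·(9q), so 5 ∣ k.

Converse. Suppose 9 ∣ k and 5 ∣ k. Any common multiple of 9 and 5 is a multiple of their lcm; here gcd(9, 5) = 1, so lcm(9, 5) = 9·5 = 45, so 45 ∣ k.

Equivalent; both directions hold.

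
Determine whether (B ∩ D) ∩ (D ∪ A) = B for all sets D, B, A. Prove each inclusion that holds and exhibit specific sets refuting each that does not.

(⟹) Let x ∈ (B ∩ D) ∩ (D ∪ A). Then either x ∈ D ∩ B and x ∉ A; or x ∈ D ∩ B ∩ A. In each case x ∈ B, so (B ∩ D) ∩ (D ∪ A) ⊆ B.

(⟸) This inclusion fails. Take D = ∅, B = {1}, A = ∅; then 1 ∈ B but 1 ∉ (B ∩ D) ∩ (D ∪ A).

(⊆) holds; (⊇) fails.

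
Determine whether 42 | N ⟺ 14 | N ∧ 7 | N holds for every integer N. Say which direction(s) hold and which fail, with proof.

Only the forward direction holds.

Converse. This fails: take N = 14. Both 14 ∣ 14 and 7 ∣ 14, yet 14 is not a multiple of 42 (since 14 = 0·42 + 14), so 42 ∤ 14.

Forward direction. If 42 ∣ N, write N = 42q. Since 42 = 3·14, N = 14·(3q), so 14 ∣ N; and since 42 = 6·7, N = 7·(6q), so 7 ∣ N.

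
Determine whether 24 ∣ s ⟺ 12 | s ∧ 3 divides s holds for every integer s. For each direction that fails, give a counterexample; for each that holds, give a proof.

(⇒) If 24 ∣ s, write s = 24q. Since 24 = 2·12, s = 12·(2q), so 12 ∣ s; and since 24 = 8·3, s = 3·(8q), so 3 ∣ s.

(⇐) This fails: take s = 12. Both 12 ∣ 12 and 3 ∣ 12, yet 12 is not a multiple of 24 (since 12 = 0·24 + 12), so 24 ∤ 12.

Only the forward implication holds.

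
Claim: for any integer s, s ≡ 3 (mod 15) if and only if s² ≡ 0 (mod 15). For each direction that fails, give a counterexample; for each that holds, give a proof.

Forward direction. This fails: take s = 3. Then 3 ≡ 3 (mod 15), but 3² = 9 ≡ 9 (mod 15), not 0.

Converse. This fails: take s = 0. Then 0² = 0 ≡ 0 (mod 15), yet 0 ≡ 0 (mod 15), not 3.

Neither implication holds.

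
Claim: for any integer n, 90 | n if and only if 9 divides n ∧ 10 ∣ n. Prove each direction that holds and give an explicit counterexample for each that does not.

Both directions hold; the statement is true.

Forward direction. If 90 ∣ n, write n = 90q. Since 90 = 10·9, n = 9·(10q), so 9 ∣ n; and since 90 = 9·10, n = 10·(9q), so 10 ∣ n.

Converse. Suppose 9 ∣ n and 10 ∣ n. Any common multiple of 9 and 10 is a multiple of their lcm; here gcd(9, 10) = 1, so lcm(9, 10) = 9·10 = 90, so 90 ∣ n.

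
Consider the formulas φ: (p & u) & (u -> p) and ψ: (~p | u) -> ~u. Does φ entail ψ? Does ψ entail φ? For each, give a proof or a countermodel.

Forward direction. This fails. Under u = T, p = T, the left side is true but the right side is false.

Converse. This fails. Under u = F, p = F, the left side is false but the right side is true.

Neither direction holds.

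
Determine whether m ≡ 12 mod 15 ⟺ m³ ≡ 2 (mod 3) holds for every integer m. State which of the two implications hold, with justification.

Forward direction. This fails: take m = 12. Then 12 ≡ 12 (mod 15), but 12³ = 1728 ≡ 0 (mod 3), not 2.

Converse. This fails: take m = 2. Then 2³ = 8 ≡ 2 (mod 3), yet 2 ≡ 2 (mod 15), not 12.

(⇒) fails and (⇐) fails.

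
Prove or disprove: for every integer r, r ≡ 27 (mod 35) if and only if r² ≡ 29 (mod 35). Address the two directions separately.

(⇒) holds; (⇐) fails.

Forward direction. Suppose r ≡ 27 (mod 35). Write r = 35j + 27. Then (35j + 27)² = 1225j² + 1890j + 729 = 35(35j² + 54j + 20) + 29, so r² ≡ 29 (mod 35).

Converse. This fails: take r = 8. Then 8² = 64 ≡ 29 (mod 35), yet 8 ≡ 8 (mod 35), not 27.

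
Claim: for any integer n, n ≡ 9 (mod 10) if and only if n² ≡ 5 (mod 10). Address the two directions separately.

(⟹) This fails: take n = 9. Then 9 ≡ 9 (mod 10), but 9² = 81 ≡ 1 (mod 10), not 5.

(⟸) This fails: take n = 5. Then 5² = 25 ≡ 5 (mod 10), yet 5 ≡ 5 (mod 10), not 9.

Both directions fail.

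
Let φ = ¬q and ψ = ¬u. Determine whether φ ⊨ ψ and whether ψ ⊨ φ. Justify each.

(⟹) This fails. Under u = T, q = F, the left side is true but the right side is false.

(⟸) This fails. Under u = F, q = T, the left side is false but the right side is true.

(⇒) fails and (⇐) fails.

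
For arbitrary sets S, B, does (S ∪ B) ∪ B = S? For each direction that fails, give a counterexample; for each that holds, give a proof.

The sets are not equal: only the reverse inclusion holds.

(⊆) This inclusion fails. Take S = ∅, B = {1}; then 1 ∈ (S ∪ B) ∪ B but 1 ∉ S.

(⊇) Let x ∈ S. Then either x ∈ S and x ∉ B; or x ∈ S ∩ B. In each case x ∈ (S ∪ B) ∪ B, so S ⊆ (S ∪ B) ∪ B.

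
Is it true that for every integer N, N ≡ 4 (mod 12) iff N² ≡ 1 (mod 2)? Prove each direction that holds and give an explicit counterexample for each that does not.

Both directions fail.

(⟹) This fails: take N = 4. Then 4 ≡ 4 (mod 12), but 4² = 16 ≡ 0 (mod 2), not 1.

(⟸) This fails: take N = 1. Then 1² = 1 ≡ 1 (mod 2), yet 1 ≡ 1 (mod 12), not 4.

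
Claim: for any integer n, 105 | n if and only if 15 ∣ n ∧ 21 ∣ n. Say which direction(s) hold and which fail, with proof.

The biconditional holds.

(→) If 105 ∣ n, write n = 105q. Since 105 = 7·15, n = 15·(7q), so 15 ∣ n; and since 105 = 5·21, n = 21·(5q), so 21 ∣ n.

(←) Suppose 15 ∣ n and 21 ∣ n. Any common multiple of 15 and 21 is a multiple of their lcm; here lcm(15, 21) = 15·21/gcd(15, 21) = 315/3 = 105, so 105 ∣ n.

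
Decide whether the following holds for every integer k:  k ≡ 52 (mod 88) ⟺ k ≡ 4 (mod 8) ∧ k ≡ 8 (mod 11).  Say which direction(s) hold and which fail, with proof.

Both directions hold.

Forward direction. Suppose k ≡ 52 (mod 88); write k = 88j + 52. Since 8 ∣ 88, reducing mod 8 gives k ≡ 52 ≡ 4 (mod 8); since 11 ∣ 88, reducing mod 11 gives k ≡ 52 ≡ 8 (mod 11).

Converse. If k ≡ 4 (mod 8) and k ≡ 8 (mod 11), then by the Chinese remainder theorem k ≡ 52 (mod 88). This is exactly k ≡ 52 (mod 88).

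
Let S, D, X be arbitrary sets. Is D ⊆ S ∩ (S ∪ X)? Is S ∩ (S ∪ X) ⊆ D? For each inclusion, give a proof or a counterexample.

(⊆) This inclusion fails. Take S = ∅, D = {1}, X = ∅; then 1 ∈ D but 1 ∉ S ∩ (S ∪ X).

(⊇) This inclusion fails. Take S = {1}, D = ∅, X = ∅; then 1 ∈ S ∩ (S ∪ X) but 1 ∉ D.

(⊆) fails and (⊇) fails.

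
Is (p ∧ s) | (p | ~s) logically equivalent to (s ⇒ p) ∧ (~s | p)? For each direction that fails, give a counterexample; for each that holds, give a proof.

Both implications hold.

(→) Assume the antecedent. If s is true, the antecedent forces (s = T, p = T), and (s ⇒ p) ∧ (~s | p) holds there. If s is false, (s ⇒ p) ∧ (~s | p) reduces to true regardless of the other variables. Either way (s ⇒ p) ∧ (~s | p) holds.

(←) Assume the antecedent. If s is true, the antecedent forces (s = T, p = T), and (p ∧ s) | (p | ~s) holds there. If s is false, (p ∧ s) | (p | ~s) reduces to true regardless of the other variables. Either way (p ∧ s) | (p | ~s) holds.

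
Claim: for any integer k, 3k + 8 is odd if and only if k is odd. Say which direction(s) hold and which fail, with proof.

(⇒) Suppose 3k + 8 is odd. Since 3 is odd, 3k and k have the same parity, so 3k + 8 ≡ k + 8 (mod 2). As 8 is even, 3k + 8 is odd exactly when k is odd. Thus k is odd.

(⇐) Conversely, suppose k is odd; write k = 2j + 1. Then 3k + 8 = 3·(2j + 1) + 8 = 2·3j + 11, which is odd.

Both directions hold; the statement is true.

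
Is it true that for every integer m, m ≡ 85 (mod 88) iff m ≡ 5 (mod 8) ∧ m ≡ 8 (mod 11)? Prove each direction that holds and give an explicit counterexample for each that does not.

(⟸) If m ≡ 5 (mod 8) and m ≡ 8 (mod 11), then by the Chinese remainder theorem m ≡ 85 (mod 88). This is exactly m ≡ 85 (mod 88).

(⟹) Suppose m ≡ 85 (mod 88); write m = 88j + 85. Since 8 ∣ 88, reducing mod 8 gives m ≡ 85 ≡ 5 (mod 8); since 11 ∣ 88, reducing mod 11 gives m ≡ 85 ≡ 8 (mod 11).

Both directions hold; the statement is true.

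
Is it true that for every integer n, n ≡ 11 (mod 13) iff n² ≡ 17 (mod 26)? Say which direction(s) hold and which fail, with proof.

[⇒] This fails: take n = 24. Then 24 ≡ 11 (mod 13), but 24² = 576 ≡ 4 (mod 26), not 17.

[⇐] This fails: take n = 15. Then 15² = 225 ≡ 17 (mod 26), yet 15 ≡ 2 (mod 13), not 11.

Neither implication holds.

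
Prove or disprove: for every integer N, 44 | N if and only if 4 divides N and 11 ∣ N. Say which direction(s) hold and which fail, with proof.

(→) If 44 ∣ N, write N = 44q. Since 44 = 11·4, N = 4·(11q), so 4 ∣ N; and since 44 = 4·11, N = 11·(4q), so 11 ∣ N.

(←) Suppose 4 ∣ N and 11 ∣ N. Any common multiple of 4 and 11 is a multiple of their lcm; here gcd(4, 11) = 1, so lcm(4, 11) = 4·11 = 44, so 44 ∣ N.

The biconditional holds.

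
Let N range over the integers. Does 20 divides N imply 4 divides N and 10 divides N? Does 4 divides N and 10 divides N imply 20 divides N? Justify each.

(⇐) Suppose 4 ∣ N and 10 ∣ N. Any common multiple of 4 and 10 is a multiple of their lcm; here lcm(4, 10) = 4·10/gcd(4, 10) = 40/2 = 20, so 20 ∣ N.

(⇒) If 20 ∣ N, write N = 20q. Since 20 = 5·4, N = 4·(5q), so 4 ∣ N; and since 20 = 2·10, N = 10·(2q), so 10 ∣ N.

The biconditional holds.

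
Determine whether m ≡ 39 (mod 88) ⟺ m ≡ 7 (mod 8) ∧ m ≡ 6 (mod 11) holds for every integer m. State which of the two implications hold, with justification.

The biconditional holds.

Forward direction. Suppose m ≡ 39 (mod 88); write m = 88j + 39. Since 8 ∣ 88, reducing mod 8 gives m ≡ 39 ≡ 7 (mod 8); since 11 ∣ 88, reducing mod 11 gives m ≡ 39 ≡ 6 (mod 11).

Converse. If m ≡ 7 (mod 8) and m ≡ 6 (mod 11), then by the Chinese remainder theorem m ≡ 39 (mod 88). This is exactly m ≡ 39 (mod 88).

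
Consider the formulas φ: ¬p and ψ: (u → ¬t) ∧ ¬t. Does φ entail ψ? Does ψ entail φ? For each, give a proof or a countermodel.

Neither direction holds.

Forward direction. This fails. Under u = F, p = F, t = T, the left side is true but the right side is false.

Converse. This fails. Under u = F, p = T, t = F, the left side is false but the right side is true.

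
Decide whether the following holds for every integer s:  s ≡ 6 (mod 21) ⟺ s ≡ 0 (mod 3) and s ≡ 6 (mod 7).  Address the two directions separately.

(⇐) If s ≡ 0 (mod 3) and s ≡ 6 (mod 7), then by the Chinese remainder theorem s ≡ 6 (mod 21). This is exactly s ≡ 6 (mod 21).

(⇒) Suppose s ≡ 6 (mod 21); write s = 21j + 6. Since 3 ∣ 21, reducing mod 3 gives s ≡ 6 ≡ 0 (mod 3); since 7 ∣ 21, reducing mod 7 gives s ≡ 6 (mod 7).

Both implications hold.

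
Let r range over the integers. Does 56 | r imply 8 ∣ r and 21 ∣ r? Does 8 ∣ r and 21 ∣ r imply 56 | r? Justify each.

Only the reverse direction holds.

Forward direction. This fails: take r = 56. Certainly 56 ∣ 56, but 21 ∤ 56.

Converse. Suppose 8 ∣ r and 21 ∣ r. Any common multiple of 8 and 21 is a multiple of their lcm; here gcd(8, 21) = 1, so lcm(8, 21) = 8·21 = 168, so 168 ∣ r. Since 56 ∣ 168, it follows that 56 ∣ r.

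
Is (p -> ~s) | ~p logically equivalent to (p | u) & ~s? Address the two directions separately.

Only the converse holds.

(⇒) This fails. Under p = F, u = F, s = F, the left side is true but the right side is false.

(⇐) Assume the antecedent. If p is true, the antecedent forces (p = T, u = F, s = F) or (p = T, u = T, s = F), and (p -> ~s) | ~p holds there. If p is false, (p -> ~s) | ~p reduces to true regardless of the other variables. Either way (p -> ~s) | ~p holds.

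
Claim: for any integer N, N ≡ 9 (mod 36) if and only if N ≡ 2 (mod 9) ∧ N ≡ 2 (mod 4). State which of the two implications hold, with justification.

[⇒] This fails: N = 9 gives 9 ≡ 9 (mod 36) but 9 ≡ 0 (mod 9), so the conjunction on the right does not hold.

[⇐] This fails: N = 2 satisfies both congruences on the right (2 ≡ 2 mod 9 and 2 ≡ 2 mod 4) yet 2 ≡ 2 (mod 36), not 9.

Neither direction holds.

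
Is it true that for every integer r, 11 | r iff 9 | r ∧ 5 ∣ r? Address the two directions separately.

(→) This fails: take r = 11. Certainly 11 ∣ 11, but 9 ∤ 11.

(←) This fails: take r = 45. Both 9 ∣ 45 and 5 ∣ 45, yet 45 is not a multiple of 11 (since 45 = 4·11 + 1), so 11 ∤ 45.

Neither implication holds.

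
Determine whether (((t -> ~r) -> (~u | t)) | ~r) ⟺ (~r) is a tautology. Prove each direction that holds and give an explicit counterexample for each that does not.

[⇒] This fails. Under t = F, r = T, u = F, the left side is true but the right side is false.

[⇐] Assume the antecedent. If t is true, ((t -> ~r) -> (~u | t)) | ~r reduces to true regardless of the other variables. If t is false, the antecedent forces (t = F, r = F, u = F) or (t = F, r = F, u = T), and ((t -> ~r) -> (~u | t)) | ~r holds there. Either way ((t -> ~r) -> (~u | t)) | ~r holds.

Only the converse holds.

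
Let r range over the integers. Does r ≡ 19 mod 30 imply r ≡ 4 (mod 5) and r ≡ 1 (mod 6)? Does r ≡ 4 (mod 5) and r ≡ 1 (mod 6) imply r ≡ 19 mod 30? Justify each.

(⇒) Suppose r ≡ 19 (mod 30); write r = 30j + 19. Since 5 ∣ 30, reducing mod 5 gives r ≡ 19 ≡ 4 (mod 5); since 6 ∣ 30, reducing mod 6 gives r ≡ 19 ≡ 1 (mod 6).

(⇐) Conversely, if r ≡ 4 (mod 5) and r ≡ 1 (mod 6), then by the Chinese remainder theorem r ≡ 19 (mod 30). This is exactly r ≡ 19 (mod 30).

Both directions hold.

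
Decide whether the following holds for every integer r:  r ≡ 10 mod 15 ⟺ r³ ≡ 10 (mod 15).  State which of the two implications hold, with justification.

Forward direction. Suppose r ≡ 10 mod 15. Write r = 15j + 10. Then (15j + 10)³ = 3375j³ + 6750j² + 4500j + 1000 = 15(225j³ + 450j² + 300j + 66) + 10, so r³ ≡ 10 (mod 15).

Converse. Suppose r³ ≡ 10 (mod 15). The only residue r in {0, …, 14} with r³ ≡ 10 (mod 15) is r = 10, so r ≡ 10 (mod 15).

Equivalent; both directions hold.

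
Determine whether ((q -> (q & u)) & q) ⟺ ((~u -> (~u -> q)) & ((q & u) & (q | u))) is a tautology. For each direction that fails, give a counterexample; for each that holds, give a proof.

Equivalent; both directions hold.

(⇒) Assume the antecedent. If q is true, the antecedent forces (q = T, u = T), and the consequent holds there. If q is false, the antecedent cannot hold. Either way the consequent holds.

(⇐) Assume the antecedent. If q is true, the antecedent forces (q = T, u = T), and (q -> (q & u)) & q holds there. If q is false, the antecedent cannot hold. Either way (q -> (q & u)) & q holds.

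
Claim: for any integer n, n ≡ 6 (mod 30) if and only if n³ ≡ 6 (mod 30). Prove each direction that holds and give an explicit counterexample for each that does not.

Both directions hold.

[⇒] Suppose n ≡ 6 (mod 30). Write n = 30j + 6. Then (30j + 6)³ = 27000j³ + 16200j² + 3240j + 216 = 30(900j³ + 540j² + 108j + 7) + 6, so n³ ≡ 6 (mod 30).

[⇐] Conversely, suppose n³ ≡ 6 (mod 30). The only residue r in {0, …, 29} with r³ ≡ 6 (mod 30) is r = 6, so n ≡ 6 (mod 30).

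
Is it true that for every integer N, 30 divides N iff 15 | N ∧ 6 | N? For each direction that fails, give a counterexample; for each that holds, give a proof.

(⇒) If 30 ∣ N, write N = 30q. Since 30 = 2·15, N = 15·(2q), so 15 ∣ N; and since 30 = 5·6, N = 6·(5q), so 6 ∣ N.

(⇐) Suppose 15 ∣ N and 6 ∣ N. Any common multiple of 15 and 6 is a multiple of their lcm; here lcm(15, 6) = 15·6/gcd(15, 6) = 90/3 = 30, so 30 ∣ N.

The biconditional holds.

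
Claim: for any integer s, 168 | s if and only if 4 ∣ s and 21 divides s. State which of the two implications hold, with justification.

The forward direction holds; the converse fails.

(⇐) This fails: take s = 84. Both 4 ∣ 84 and 21 ∣ 84, yet 84 is not a multiple of 168 (since 84 = 0·168 + 84), so 168 ∤ 84.

(⇒) If 168 ∣ s, write s = 168q. Since 168 = 42·4, s = 4·(42q), so 4 ∣ s; and since 168 = 8·21, s = 21·(8q), so 21 ∣ s.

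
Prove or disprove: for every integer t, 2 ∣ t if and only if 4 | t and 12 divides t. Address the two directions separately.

(⇒) fails; (⇐) holds.

(⇒) This fails: take t = 2. Certainly 2 ∣ 2, but 4 ∤ 2.

(⇐) Suppose 4 ∣ t and 12 ∣ t. Any common multiple of 4 and 12 is a multiple of their lcm; here lcm(4, 12) = 4·12/gcd(4, 12) = 48/4 = 12, so 12 ∣ t. Since 2 ∣ 12, it follows that 2 ∣ t.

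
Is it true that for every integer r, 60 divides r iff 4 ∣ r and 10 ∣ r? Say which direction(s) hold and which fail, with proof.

Only the forward implication holds.

Forward direction. If 60 ∣ r, write r = 60q. Since 60 = 15·4, r = 4·(15q), so 4 ∣ r; and since 60 = 6·10, r = 10·(6q), so 10 ∣ r.

Converse. This fails: take r = 20. Both 4 ∣ 20 and 10 ∣ 20, yet 20 is not a multiple of 60 (since 20 = 0·60 + 20), so 60 ∤ 20.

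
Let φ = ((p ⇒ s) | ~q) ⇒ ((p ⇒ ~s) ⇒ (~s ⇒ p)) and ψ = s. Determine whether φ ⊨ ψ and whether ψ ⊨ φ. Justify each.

(⇒) fails; (⇐) holds.

(→) This fails. Under p = T, s = F, q = F, the left side is true but the right side is false.

(←) Assume the antecedent. If p is true, the consequent reduces to true regardless of the other variables. If p is false, the antecedent forces (p = F, s = T, q = F) or (p = F, s = T, q = T), and the consequent holds there. Either way the consequent holds.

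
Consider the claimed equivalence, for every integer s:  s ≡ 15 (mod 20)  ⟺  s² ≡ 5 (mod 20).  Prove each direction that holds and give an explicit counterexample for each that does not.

[⇒] Suppose s ≡ 15 (mod 20). Write s = 20j + 15. Then (20j + 15)² = 400j² + 600j + 225 = 20(20j² + 30j + 11) + 5, so s² ≡ 5 (mod 20).

[⇐] This fails: take s = 5. Then 5² = 25 ≡ 5 (mod 20), yet 5 ≡ 5 (mod 20), not 15.

The forward direction holds; the converse fails.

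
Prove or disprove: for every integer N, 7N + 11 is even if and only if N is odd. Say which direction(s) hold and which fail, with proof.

Forward direction. Suppose 7N + 11 is even. Since 7 is odd, 7N and N have the same parity, so 7N + 11 ≡ N + 11 (mod 2). As 11 is odd, 7N + 11 is even exactly when N is odd. Thus N is odd.

Converse. Suppose N is odd; write N = 2j + 1. Then 7N + 11 = 7·(2j + 1) + 11 = 2·7j + 18, which is even.

Equivalent; both directions hold.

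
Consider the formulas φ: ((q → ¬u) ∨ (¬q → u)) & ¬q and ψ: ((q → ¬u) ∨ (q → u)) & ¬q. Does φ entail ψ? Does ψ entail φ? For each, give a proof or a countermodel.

Both directions hold; the statement is true.

Forward direction. Assume the antecedent. If u is true, the antecedent forces (u = T, q = F), and ((q → ¬u) ∨ (q → u)) & ¬q holds there. If u is false, the antecedent forces (u = F, q = F), and ((q → ¬u) ∨ (q → u)) & ¬q holds there. Either way ((q → ¬u) ∨ (q → u)) & ¬q holds.

Converse. Assume the antecedent. If u is true, the antecedent forces (u = T, q = F), and ((q → ¬u) ∨ (¬q → u)) & ¬q holds there. If u is false, the antecedent forces (u = F, q = F), and ((q → ¬u) ∨ (¬q → u)) & ¬q holds there. Either way ((q → ¬u) ∨ (¬q → u)) & ¬q holds.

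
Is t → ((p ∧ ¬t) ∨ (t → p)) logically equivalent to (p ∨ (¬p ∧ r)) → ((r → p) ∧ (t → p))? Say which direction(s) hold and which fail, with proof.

Neither implication holds.

(⟹) This fails. Under r = T, p = F, t = F, the left side is true but the right side is false.

(⟸) This fails. Under r = F, p = F, t = T, the left side is false but the right side is true.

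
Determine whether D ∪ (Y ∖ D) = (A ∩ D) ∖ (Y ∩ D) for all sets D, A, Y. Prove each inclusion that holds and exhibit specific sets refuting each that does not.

Forward inclusion. This inclusion fails. Take D = {1}, A = ∅, Y = ∅; then 1 ∈ D ∪ (Y ∖ D) but 1 ∉ (A ∩ D) ∖ (Y ∩ D).

Reverse inclusion. Let x ∈ (A ∩ D) ∖ (Y ∩ D). Then x ∈ D ∩ A and x ∉ Y, from which x ∈ D ∪ (Y ∖ D).

(⊆) fails; (⊇) holds.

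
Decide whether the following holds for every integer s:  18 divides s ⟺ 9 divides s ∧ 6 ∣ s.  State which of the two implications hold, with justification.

(⇒) If 18 ∣ s, write s = 18q. Since 18 = 2·9, s = 9·(2q), so 9 ∣ s; and since 18 = 3·6, s = 6·(3q), so 6 ∣ s.

(⇐) Suppose 9 ∣ s and 6 ∣ s. Any common multiple of 9 and 6 is a multiple of their lcm; here lcm(9, 6) = 9·6/gcd(9, 6) = 54/3 = 18, so 18 ∣ s.

Both implications hold.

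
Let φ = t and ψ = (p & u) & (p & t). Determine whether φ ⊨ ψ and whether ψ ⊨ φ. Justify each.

[⇒] This fails. Under t = T, u = F, p = F, the left side is true but the right side is false.

[⇐] Assume the antecedent. If t is true, t reduces to true regardless of the other variables. If t is false, the antecedent cannot hold. Either way t holds.

The forward direction fails; the converse holds.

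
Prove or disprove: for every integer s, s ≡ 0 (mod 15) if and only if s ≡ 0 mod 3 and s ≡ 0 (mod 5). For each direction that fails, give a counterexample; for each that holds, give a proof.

Both directions hold.

[⇒] Suppose s ≡ 0 (mod 15); write s = 15j + 0. Since 3 ∣ 15, reducing mod 3 gives s ≡ 0 (mod 3); since 5 ∣ 15, reducing mod 5 gives s ≡ 0 (mod 5).

[⇐] Conversely, if s ≡ 0 (mod 3) and s ≡ 0 (mod 5), then by the Chinese remainder theorem s ≡ 0 (mod 15). This is exactly s ≡ 0 (mod 15).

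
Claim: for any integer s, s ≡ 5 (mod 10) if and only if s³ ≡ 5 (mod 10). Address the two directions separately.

Forward direction. Suppose s ≡ 5 (mod 10). Write s = 10j + 5. Then (10j + 5)³ = 1000j³ + 1500j² + 750j + 125 = 10(100j³ + 150j² + 75j + 12) + 5, so s³ ≡ 5 (mod 10).

Converse. For the converse, argue contrapositively. If s ≢ 5 (mod 10), then s is congruent to one of 0, 1, 2, 3, 4, 6, 7, 8, 9 modulo 10, and these give s³ ≡ 0, 1, 8, 7, 4, 6, 3, 2, 9 respectively — never 5.

Both directions hold; the statement is true.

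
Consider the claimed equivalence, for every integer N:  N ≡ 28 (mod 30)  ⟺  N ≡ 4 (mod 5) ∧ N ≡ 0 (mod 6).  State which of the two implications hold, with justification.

Both directions fail.

[⇒] This fails: N = 28 gives 28 ≡ 28 (mod 30) but 28 ≡ 3 (mod 5), so the conjunction on the right does not hold.

[⇐] This fails: N = 24 satisfies both congruences on the right (24 ≡ 4 mod 5 and 24 ≡ 0 mod 6) yet 24 ≡ 24 (mod 30), not 28.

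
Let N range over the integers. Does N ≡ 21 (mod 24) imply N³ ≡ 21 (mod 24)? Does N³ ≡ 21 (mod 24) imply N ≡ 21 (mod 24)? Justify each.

Both directions hold; the statement is true.

(⇐) Suppose N³ ≡ 21 (mod 24). The only residue r in {0, …, 23} with r³ ≡ 21 (mod 24) is r = 21, so N ≡ 21 (mod 24).

(⇒) Suppose N ≡ 21 (mod 24). Write N = 24j + 21. Then (24j + 21)³ = 13824j³ + 36288j² + 31752j + 9261 = 24(576j³ + 1512j² + 1323j + 385) + 21, so N³ ≡ 21 (mod 24).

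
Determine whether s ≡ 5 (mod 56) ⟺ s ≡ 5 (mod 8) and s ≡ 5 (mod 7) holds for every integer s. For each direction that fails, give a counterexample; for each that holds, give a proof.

Forward direction. Suppose s ≡ 5 (mod 56); write s = 56j + 5. Since 8 ∣ 56, reducing mod 8 gives s ≡ 5 (mod 8); since 7 ∣ 56, reducing mod 7 gives s ≡ 5 (mod 7).

Converse. If s ≡ 5 (mod 8) and s ≡ 5 (mod 7), then by the Chinese remainder theorem s ≡ 5 (mod 56). This is exactly s ≡ 5 (mod 56).

The biconditional holds.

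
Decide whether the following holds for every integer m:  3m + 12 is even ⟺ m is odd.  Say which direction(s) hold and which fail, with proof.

Both directions fail.

(→) This fails: m = 6 gives 3m + 12 = 30, which is even, but 6 is even, not odd.

(←) This also fails: m = 5 is odd, but 3m + 12 = 27 is odd, not even.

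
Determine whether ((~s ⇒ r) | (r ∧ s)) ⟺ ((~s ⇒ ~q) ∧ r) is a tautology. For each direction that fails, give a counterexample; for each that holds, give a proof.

Only the reverse direction holds.

(→) This fails. Under q = T, r = T, s = F, the left side is true but the right side is false.

(←) Assume the antecedent. If q is true, the antecedent forces (q = T, r = T, s = T), and (~s ⇒ r) | (r ∧ s) holds there. If q is false, the antecedent forces (q = F, r = T, s = F) or (q = F, r = T, s = T), and (~s ⇒ r) | (r ∧ s) holds there. Either way (~s ⇒ r) | (r ∧ s) holds.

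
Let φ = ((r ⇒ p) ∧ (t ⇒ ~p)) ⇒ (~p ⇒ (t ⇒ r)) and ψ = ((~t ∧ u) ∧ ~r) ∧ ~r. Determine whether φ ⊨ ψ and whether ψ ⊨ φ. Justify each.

The forward direction fails; the converse holds.

(⇒) This fails. Under t = F, p = F, r = F, u = F, the left side is true but the right side is false.

(⇐) Assume the antecedent. If t is true, the antecedent cannot hold. If t is false, the consequent reduces to true regardless of the other variables. Either way the consequent holds.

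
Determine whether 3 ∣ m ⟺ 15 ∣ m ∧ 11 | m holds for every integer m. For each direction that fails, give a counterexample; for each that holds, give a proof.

Not equivalent: only (⇐) holds.

(⇐) Suppose 15 ∣ m and 11 ∣ m. Any common multiple of 15 and 11 is a multiple of their lcm; here gcd(15, 11) = 1, so lcm(15, 11) = 15·11 = 165, so 165 ∣ m. Since 3 ∣ 165, it follows that 3 ∣ m.

(⇒) This fails: take m = 3. Certainly 3 ∣ 3, but 15 ∤ 3.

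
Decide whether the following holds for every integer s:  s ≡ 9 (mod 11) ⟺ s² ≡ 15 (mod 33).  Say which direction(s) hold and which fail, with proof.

(⇒) fails and (⇐) fails.

Forward direction. This fails: take s = 20. Then 20 ≡ 9 (mod 11), but 20² = 400 ≡ 4 (mod 33), not 15.

Converse. This fails: take s = 24. Then 24² = 576 ≡ 15 (mod 33), yet 24 ≡ 2 (mod 11), not 9.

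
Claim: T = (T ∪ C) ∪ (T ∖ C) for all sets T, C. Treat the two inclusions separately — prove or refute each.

Forward inclusion. Let x ∈ T. Then either x ∈ T and x ∉ C; or x ∈ T ∩ C. In each case x ∈ (T ∪ C) ∪ (T ∖ C), so T ⊆ (T ∪ C) ∪ (T ∖ C).

Reverse inclusion. This inclusion fails. Take T = ∅, C = {1}; then 1 ∈ (T ∪ C) ∪ (T ∖ C) but 1 ∉ T.

The sets are not equal: only the forward inclusion holds.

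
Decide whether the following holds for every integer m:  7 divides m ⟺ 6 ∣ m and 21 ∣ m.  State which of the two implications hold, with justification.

Not equivalent: only (⇐) holds.

(→) This fails: take m = 7. Certainly 7 ∣ 7, but 6 ∤ 7.

(←) Suppose 6 ∣ m and 21 ∣ m. Any common multiple of 6 and 21 is a multiple of their lcm; here lcm(6, 21) = 6·21/gcd(6, 21) = 126/3 = 42, so 42 ∣ m. Since 7 ∣ 42, it follows that 7 ∣ m.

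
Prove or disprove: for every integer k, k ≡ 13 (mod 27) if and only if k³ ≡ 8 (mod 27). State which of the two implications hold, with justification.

Forward direction. This fails: take k = 13. Then 13 ≡ 13 (mod 27), but 13³ = 2197 ≡ 10 (mod 27), not 8.

Converse. This fails: take k = 2. Then 2³ = 8 ≡ 8 (mod 27), yet 2 ≡ 2 (mod 27), not 13.

(⇒) fails and (⇐) fails.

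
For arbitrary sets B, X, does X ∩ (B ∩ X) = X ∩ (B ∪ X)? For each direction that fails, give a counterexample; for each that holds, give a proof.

The sets are not equal: only the forward inclusion holds.

Reverse inclusion. This inclusion fails. Take B = ∅, X = {1}; then 1 ∈ X ∩ (B ∪ X) but 1 ∉ X ∩ (B ∩ X).

Forward inclusion. Let x ∈ X ∩ (B ∩ X). Then x ∈ B ∩ X, from which x ∈ X ∩ (B ∪ X).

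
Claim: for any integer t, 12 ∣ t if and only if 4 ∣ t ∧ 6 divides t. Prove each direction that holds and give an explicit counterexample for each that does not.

Both implications hold.

(⇐) Suppose 4 ∣ t and 6 ∣ t. Any common multiple of 4 and 6 is a multiple of their lcm; here lcm(4, 6) = 4·6/gcd(4, 6) = 24/2 = 12, so 12 ∣ t.

(⇒) If 12 ∣ t, write t = 12q. Since 12 = 3·4, t = 4·(3q), so 4 ∣ t; and since 12 = 2·6, t = 6·(2q), so 6 ∣ t.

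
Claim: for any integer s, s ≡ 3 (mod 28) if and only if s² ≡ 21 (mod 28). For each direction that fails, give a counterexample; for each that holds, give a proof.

Neither direction holds.

(→) This fails: take s = 3. Then 3 ≡ 3 (mod 28), but 3² = 9 ≡ 9 (mod 28), not 21.

(←) This fails: take s = 7. Then 7² = 49 ≡ 21 (mod 28), yet 7 ≡ 7 (mod 28), not 3.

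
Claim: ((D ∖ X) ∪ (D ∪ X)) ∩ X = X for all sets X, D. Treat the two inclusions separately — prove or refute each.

Forward inclusion. Let x ∈ ((D ∖ X) ∪ (D ∪ X)) ∩ X. Then either x ∈ X and x ∉ D; or x ∈ X ∩ D. In each case x ∈ X, so ((D ∖ X) ∪ (D ∪ X)) ∩ X ⊆ X.

Reverse inclusion. Let x ∈ X. Then either x ∈ X and x ∉ D; or x ∈ X ∩ D. In each case x ∈ ((D ∖ X) ∪ (D ∪ X)) ∩ X, so X ⊆ ((D ∖ X) ∪ (D ∪ X)) ∩ X.

Both inclusions hold.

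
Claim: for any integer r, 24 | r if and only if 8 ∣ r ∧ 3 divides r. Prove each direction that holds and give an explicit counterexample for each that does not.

Forward direction. If 24 ∣ r, write r = 24q. Since 24 = 3·8, r = 8·(3q), so 8 ∣ r; and since 24 = 8·3, r = 3·(8q), so 3 ∣ r.

Converse. Suppose 8 ∣ r and 3 ∣ r. Any common multiple of 8 and 3 is a multiple of their lcm; here gcd(8, 3) = 1, so lcm(8, 3) = 8·3 = 24, so 24 ∣ r.

Both implications hold.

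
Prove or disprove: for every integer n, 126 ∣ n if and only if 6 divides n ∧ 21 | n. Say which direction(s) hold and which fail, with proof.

(⟹) If 126 ∣ n, write n = 126q. Since 126 = 21·6, n = 6·(21q), so 6 ∣ n; and since 126 = 6·21, n = 21·(6q), so 21 ∣ n.

(⟸) This fails: take n = 42. Both 6 ∣ 42 and 21 ∣ 42, yet 42 is not a multiple of 126 (since 42 = 0·126 + 42), so 126 ∤ 42.

Only the forward direction holds.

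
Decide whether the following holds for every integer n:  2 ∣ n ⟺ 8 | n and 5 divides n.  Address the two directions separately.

The forward direction fails; the converse holds.

Forward direction. This fails: take n = 2. Certainly 2 ∣ 2, but 8 ∤ 2.

Converse. Suppose 8 ∣ n and 5 ∣ n. Any common multiple of 8 and 5 is a multiple of their lcm; here gcd(8, 5) = 1, so lcm(8, 5) = 8·5 = 40, so 40 ∣ n. Since 2 ∣ 40, it follows that 2 ∣ n.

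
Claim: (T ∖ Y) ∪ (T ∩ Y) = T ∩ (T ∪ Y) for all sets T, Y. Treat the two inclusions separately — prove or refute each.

(⊇) Let x ∈ T ∩ (T ∪ Y). Then either x ∈ T and x ∉ Y; or x ∈ T ∩ Y. In each case x ∈ (T ∖ Y) ∪ (T ∩ Y), so T ∩ (T ∪ Y) ⊆ (T ∖ Y) ∪ (T ∩ Y).

(⊆) Let x ∈ (T ∖ Y) ∪ (T ∩ Y). Then either x ∈ T and x ∉ Y; or x ∈ T ∩ Y. In each case x ∈ T ∩ (T ∪ Y), so (T ∖ Y) ∪ (T ∩ Y) ⊆ T ∩ (T ∪ Y).

Both inclusions hold.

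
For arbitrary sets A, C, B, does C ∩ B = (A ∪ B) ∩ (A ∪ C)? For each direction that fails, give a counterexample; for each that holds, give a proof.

(⟹) Let x ∈ C ∩ B. Then either x ∈ C ∩ B and x ∉ A; or x ∈ A ∩ C ∩ B. In each case x ∈ (A ∪ B) ∩ (A ∪ C), so C ∩ B ⊆ (A ∪ B) ∩ (A ∪ C).

(⟸) This inclusion fails. Take A = {1}, C = ∅, B = ∅; then 1 ∈ (A ∪ B) ∩ (A ∪ C) but 1 ∉ C ∩ B.

The sets are not equal: only the forward inclusion holds.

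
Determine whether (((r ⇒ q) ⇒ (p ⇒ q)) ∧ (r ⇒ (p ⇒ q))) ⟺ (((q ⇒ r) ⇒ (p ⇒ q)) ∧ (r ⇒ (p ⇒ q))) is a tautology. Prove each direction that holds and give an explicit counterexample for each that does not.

(←) Assume the antecedent. If q is true, the consequent reduces to true regardless of the other variables. If q is false, the antecedent forces (q = F, r = F, p = F) or (q = F, r = T, p = F), and the consequent holds there. Either way the consequent holds.

(→) Assume the antecedent. If q is true, the consequent reduces to true regardless of the other variables. If q is false, the antecedent forces (q = F, r = F, p = F) or (q = F, r = T, p = F), and the consequent holds there. Either way the consequent holds.

Both implications hold.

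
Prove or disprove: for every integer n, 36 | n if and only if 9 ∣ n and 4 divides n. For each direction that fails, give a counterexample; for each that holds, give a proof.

Both implications hold.

(⇒) If 36 ∣ n, write n = 36q. Since 36 = 4·9, n = 9·(4q), so 9 ∣ n; and since 36 = 9·4, n = 4·(9q), so 4 ∣ n.

(⇐) Suppose 9 ∣ n and 4 ∣ n. Any common multiple of 9 and 4 is a multiple of their lcm; here gcd(9, 4) = 1, so lcm(9, 4) = 9·4 = 36, so 36 ∣ n.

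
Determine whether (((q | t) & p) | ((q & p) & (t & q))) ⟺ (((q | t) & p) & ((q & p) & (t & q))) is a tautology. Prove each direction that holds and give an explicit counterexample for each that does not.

Only the reverse direction holds.

Forward direction. This fails. Under t = T, p = T, q = F, the left side is true but the right side is false.

Converse. Assume the antecedent. If t is true, the antecedent forces (t = T, p = T, q = T), and the consequent holds there. If t is false, the antecedent cannot hold. Either way the consequent holds.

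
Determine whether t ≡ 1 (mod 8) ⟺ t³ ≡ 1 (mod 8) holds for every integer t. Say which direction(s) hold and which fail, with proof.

Equivalent; both directions hold.

[⇐] Suppose t³ ≡ 1 (mod 8). The only residue r in {0, …, 7} with r³ ≡ 1 (mod 8) is r = 1, so t ≡ 1 (mod 8).

[⇒] Suppose t ≡ 1 (mod 8). Write t = 8j + 1. Then (8j + 1)³ = 512j³ + 192j² + 24j + 1 = 8(64j³ + 24j² + 3j) + 1, so t³ ≡ 1 (mod 8).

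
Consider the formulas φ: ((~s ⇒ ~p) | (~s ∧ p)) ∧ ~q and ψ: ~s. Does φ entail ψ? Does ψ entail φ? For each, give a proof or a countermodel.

[⇒] This fails. Under p = F, s = T, q = F, the left side is true but the right side is false.

[⇐] This fails. Under p = F, s = F, q = T, the left side is false but the right side is true.

Both directions fail.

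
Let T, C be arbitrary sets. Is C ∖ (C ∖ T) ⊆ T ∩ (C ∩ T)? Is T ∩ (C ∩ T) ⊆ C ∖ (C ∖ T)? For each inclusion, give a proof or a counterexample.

Forward inclusion. Let x ∈ C ∖ (C ∖ T). Then x ∈ T ∩ C, from which x ∈ T ∩ (C ∩ T).

Reverse inclusion. Let x ∈ T ∩ (C ∩ T). Then x ∈ T ∩ C, from which x ∈ C ∖ (C ∖ T).

Both inclusions hold; the sets are equal.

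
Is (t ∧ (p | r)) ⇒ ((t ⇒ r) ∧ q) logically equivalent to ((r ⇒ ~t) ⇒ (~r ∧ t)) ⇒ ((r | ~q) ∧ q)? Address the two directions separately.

Only the converse holds.

(⇐) Assume the antecedent. If t is true, the antecedent forces (q = T, r = T, t = T, p = F) or (q = T, r = T, t = T, p = T), and (t ∧ (p | r)) ⇒ ((t ⇒ r) ∧ q) holds there. If t is false, (t ∧ (p | r)) ⇒ ((t ⇒ r) ∧ q) reduces to true regardless of the other variables. Either way (t ∧ (p | r)) ⇒ ((t ⇒ r) ∧ q) holds.

(⇒) This fails. Under q = F, r = F, t = T, p = F, the left side is true but the right side is false.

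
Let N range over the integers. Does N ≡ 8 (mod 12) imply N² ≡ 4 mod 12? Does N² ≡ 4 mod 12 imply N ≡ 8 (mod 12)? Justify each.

(⇒) holds; (⇐) fails.

Forward direction. Suppose N ≡ 8 (mod 12). Write N = 12j + 8. Then (12j + 8)² = 144j² + 192j + 64 = 12(12j² + 16j + 5) + 4, so N² ≡ 4 (mod 12).

Converse. This fails: take N = 2. Then 2² = 4 ≡ 4 (mod 12), yet 2 ≡ 2 (mod 12), not 8.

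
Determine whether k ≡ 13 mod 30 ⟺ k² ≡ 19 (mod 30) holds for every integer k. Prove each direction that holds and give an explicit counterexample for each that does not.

The forward direction holds; the converse fails.

(⇒) Suppose k ≡ 13 mod 30. Write k = 30j + 13. Then (30j + 13)² = 900j² + 780j + 169 = 30(30j² + 26j + 5) + 19, so k² ≡ 19 (mod 30).

(⇐) This fails: take k = 7. Then 7² = 49 ≡ 19 (mod 30), yet 7 ≡ 7 (mod 30), not 13.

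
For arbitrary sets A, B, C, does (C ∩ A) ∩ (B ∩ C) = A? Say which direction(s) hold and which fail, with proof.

(⊆) holds; (⊇) fails.

Forward inclusion. Let x ∈ (C ∩ A) ∩ (B ∩ C). Then x ∈ A ∩ B ∩ C, from which x ∈ A.

Reverse inclusion. This inclusion fails. Take A = {1}, B = ∅, C = ∅; then 1 ∈ A but 1 ∉ (C ∩ A) ∩ (B ∩ C).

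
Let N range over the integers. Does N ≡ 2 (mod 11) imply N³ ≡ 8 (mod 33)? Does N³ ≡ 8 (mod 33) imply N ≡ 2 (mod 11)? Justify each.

Not equivalent: only (⇐) holds.

Forward direction. This fails: take N = 13. Then 13 ≡ 2 (mod 11), but 13³ = 2197 ≡ 19 (mod 33), not 8.

Converse. The residues r modulo 33 with r³ ≡ 8 (mod 33) are exactly {2}, and each is ≡ 2 (mod 11).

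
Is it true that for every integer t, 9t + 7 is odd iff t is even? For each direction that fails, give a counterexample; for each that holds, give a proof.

(⇒) Suppose 9t + 7 is odd. Since 9 is odd, 9t and t have the same parity, so 9t + 7 ≡ t + 7 (mod 2). As 7 is odd, 9t + 7 is odd exactly when t is even. Thus t is even.

(⇐) Conversely, suppose t is even; write t = 2j. Then 9t + 7 = 9·(2j) + 7 = 2·9j + 7, which is odd.

The biconditional holds.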